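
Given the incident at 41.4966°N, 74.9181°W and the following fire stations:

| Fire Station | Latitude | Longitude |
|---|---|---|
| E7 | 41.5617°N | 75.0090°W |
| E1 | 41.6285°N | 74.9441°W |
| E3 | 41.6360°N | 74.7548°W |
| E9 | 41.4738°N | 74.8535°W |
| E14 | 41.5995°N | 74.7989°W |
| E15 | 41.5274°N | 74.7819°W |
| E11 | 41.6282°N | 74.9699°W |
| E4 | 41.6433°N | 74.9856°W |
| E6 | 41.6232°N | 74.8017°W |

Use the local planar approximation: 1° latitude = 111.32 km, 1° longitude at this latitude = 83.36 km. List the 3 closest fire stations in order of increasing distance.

Distances from 41.4966°N, 74.9181°W:
E7: √((0.0651·111.32)² + (-0.0909·83.36)²) = √(52.518023 + 57.417354) = 10.4850 km
E1: √((0.1319·111.32)² + (-0.0260·83.36)²) = √(215.593661 + 4.697449) = 14.8422 km
E3: √((0.1394·111.32)² + (0.1633·83.36)²) = √(240.808572 + 185.305275) = 20.6425 km
E9: √((-0.0228·111.32)² + (0.0646·83.36)²) = √(6.441931 + 28.998828) = 5.9532 km
E14: √((0.1029·111.32)² + (0.1192·83.36)²) = √(131.213085 + 98.734271) = 15.1640 km
E15: √((0.0308·111.32)² + (0.1362·83.36)²) = √(11.755682 + 128.904960) = 11.8600 km
E11: √((0.1316·111.32)² + (-0.0518·83.36)²) = √(214.614062 + 18.645539) = 15.2728 km
E4: √((0.1467·111.32)² + (-0.0675·83.36)²) = √(266.689933 + 31.660878) = 17.2728 km
E6: √((0.1266·111.32)² + (0.1164·83.36)²) = √(198.615806 + 94.150227) = 17.1104 km
Sorted: E9 (5.9532 km) < E7 (10.4850 km) < E15 (11.8600 km) < E1 (14.8422 km) < E14 (15.1640 km) < …

E9, E7, E15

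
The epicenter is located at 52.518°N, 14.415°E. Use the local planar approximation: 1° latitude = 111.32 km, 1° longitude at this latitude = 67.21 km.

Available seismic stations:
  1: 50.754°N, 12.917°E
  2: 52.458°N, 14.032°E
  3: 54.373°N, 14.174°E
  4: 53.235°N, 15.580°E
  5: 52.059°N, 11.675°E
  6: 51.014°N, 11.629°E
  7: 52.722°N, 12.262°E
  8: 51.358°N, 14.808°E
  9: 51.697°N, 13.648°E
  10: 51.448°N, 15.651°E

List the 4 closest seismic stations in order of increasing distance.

2, 9, 4, 8

Distances from 52.518°N, 14.415°E:
1: 220.674 km
2: 26.594 km
3: 207.133 km
4: 111.810 km
5: 191.113 km
6: 251.183 km
7: 146.474 km
8: 131.805 km
9: 104.930 km
10: 145.219 km
Sorted: 2 (26.594 km) < 9 (104.930 km) < 4 (111.810 km) < 8 (131.805 km) < 10 (145.219 km) < 7 (146.474 km) < …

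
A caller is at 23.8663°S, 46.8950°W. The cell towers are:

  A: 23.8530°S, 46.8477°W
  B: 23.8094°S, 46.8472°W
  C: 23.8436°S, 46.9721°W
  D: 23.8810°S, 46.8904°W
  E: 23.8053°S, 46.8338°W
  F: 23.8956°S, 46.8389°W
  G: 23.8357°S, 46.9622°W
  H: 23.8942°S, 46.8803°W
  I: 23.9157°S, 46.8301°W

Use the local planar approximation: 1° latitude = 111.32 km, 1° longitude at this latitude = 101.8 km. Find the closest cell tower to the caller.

D

Distances from 23.8663°S, 46.8950°W:
A: √((0.0133·111.32)² + (0.0473·101.8)²) = √(2.192046 + 23.185573) = 5.0376 km
B: √((0.0569·111.32)² + (0.0478·101.8)²) = √(40.120924 + 23.678345) = 7.9874 km
C: √((0.0227·111.32)² + (-0.0771·101.8)²) = √(6.385547 + 61.603347) = 8.2455 km
D: √((-0.0147·111.32)² + (0.0046·101.8)²) = √(2.677818 + 0.219286) = 1.7021 km
E: √((0.0610·111.32)² + (0.0612·101.8)²) = √(46.111162 + 38.814894) = 9.2155 km
F: √((-0.0293·111.32)² + (0.0561·101.8)²) = √(10.638530 + 32.615293) = 6.5768 km
G: √((0.0306·111.32)² + (-0.0672·101.8)²) = √(11.603506 + 46.798734) = 7.6421 km
H: √((-0.0279·111.32)² + (0.0147·101.8)²) = √(9.646168 + 2.239393) = 3.4475 km
I: √((-0.0494·111.32)² + (0.0649·101.8)²) = √(30.241289 + 43.650071) = 8.5960 km
Minimum: D at 1.7021 km.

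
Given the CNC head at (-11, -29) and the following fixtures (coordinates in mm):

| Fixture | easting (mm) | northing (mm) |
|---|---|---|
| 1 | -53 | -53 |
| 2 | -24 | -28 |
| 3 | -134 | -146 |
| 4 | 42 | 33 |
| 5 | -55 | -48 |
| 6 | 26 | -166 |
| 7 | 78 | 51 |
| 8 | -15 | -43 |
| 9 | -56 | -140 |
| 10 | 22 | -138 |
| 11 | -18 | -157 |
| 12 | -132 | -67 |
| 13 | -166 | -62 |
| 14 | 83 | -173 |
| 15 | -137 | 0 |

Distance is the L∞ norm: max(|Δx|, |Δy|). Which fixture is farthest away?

Distances from (-11, -29):
1: max(|-42|, |-24|) = 42 mm
2: max(|-13|, |1|) = 13 mm
3: max(|-123|, |-117|) = 123 mm
4: max(|53|, |62|) = 62 mm
5: max(|-44|, |-19|) = 44 mm
6: max(|37|, |-137|) = 137 mm
7: max(|89|, |80|) = 89 mm
8: max(|-4|, |-14|) = 14 mm
9: max(|-45|, |-111|) = 111 mm
10: max(|33|, |-109|) = 109 mm
11: max(|-7|, |-128|) = 128 mm
12: max(|-121|, |-38|) = 121 mm
13: max(|-155|, |-33|) = 155 mm
14: max(|94|, |-144|) = 144 mm
15: max(|-126|, |29|) = 126 mm
Maximum: 13 at 155 mm.

13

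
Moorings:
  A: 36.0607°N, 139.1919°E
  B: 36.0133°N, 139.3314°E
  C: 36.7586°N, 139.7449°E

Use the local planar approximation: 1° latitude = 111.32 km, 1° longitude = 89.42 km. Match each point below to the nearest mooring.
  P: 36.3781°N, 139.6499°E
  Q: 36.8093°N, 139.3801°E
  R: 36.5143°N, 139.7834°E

P at 36.3781°N, 139.6499°E:
  A: √((-0.3174·111.32)² + (-0.4580·89.42)²) = √(1248.418628 + 1677.259603) = 54.0895 km
  B: √((-0.3648·111.32)² + (-0.3185·89.42)²) = √(1649.134414 + 811.125779) = 49.6010 km
  C: √((0.3805·111.32)² + (0.0950·89.42)²) = √(1794.137475 + 72.163326) = 43.2007 km
  → nearest: C (43.2007 km)
Q at 36.8093°N, 139.3801°E:
  A: √((-0.7486·111.32)² + (-0.1882·89.42)²) = √(6944.580890 + 283.209990) = 85.0164 km
  B: √((-0.7960·111.32)² + (-0.0487·89.42)²) = √(7851.859699 + 18.963882) = 88.7177 km
  C: √((-0.0507·111.32)² + (0.3648·89.42)²) = √(31.853878 + 1064.091540) = 33.1051 km
  → nearest: C (33.1051 km)
R at 36.5143°N, 139.7834°E:
  A: √((-0.4536·111.32)² + (-0.5915·89.42)²) = √(2549.719980 + 2797.556259) = 73.1251 km
  B: √((-0.5010·111.32)² + (-0.4520·89.42)²) = √(3110.440135 + 1633.601790) = 68.8770 km
  C: √((0.2443·111.32)² + (-0.0385·89.42)²) = √(739.593915 + 11.851977) = 27.4125 km
  → nearest: C (27.4125 km)

P→C; Q→C; R→C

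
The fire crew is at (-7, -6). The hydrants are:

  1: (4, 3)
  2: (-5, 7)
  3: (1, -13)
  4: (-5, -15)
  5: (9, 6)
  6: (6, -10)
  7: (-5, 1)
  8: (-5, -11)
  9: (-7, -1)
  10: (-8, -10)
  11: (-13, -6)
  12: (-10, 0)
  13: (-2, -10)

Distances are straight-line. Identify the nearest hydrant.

Distances from (-7, -6):
1: 14.2
2: 13.2
3: 10.6
4: 9.2
5: 20.0
6: 13.6
7: 7.3
8: 5.4
9: 5.0
10: 4.1
11: 6.0
12: 6.7
13: 6.4
Minimum: 10 at 4.1.

10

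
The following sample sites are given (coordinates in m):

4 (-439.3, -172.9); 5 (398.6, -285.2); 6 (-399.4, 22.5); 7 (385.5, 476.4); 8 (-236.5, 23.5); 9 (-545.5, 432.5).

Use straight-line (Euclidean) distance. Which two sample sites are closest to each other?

6 and 8

Pairwise distances:
6–8: √((162.9)² + (1.0)²) = √(26536.410 + 1.000) = 162.9 m
4–6: √((39.9)² + (195.4)²) = √(1592.010 + 38181.160) = 199.4 m
4–8: √((202.8)² + (196.4)²) = √(41127.840 + 38572.960) = 282.3 m
6–9: √((-146.1)² + (410.0)²) = √(21345.210 + 168100.000) = 435.3 m
8–9: √((-309.0)² + (409.0)²) = √(95481.000 + 167281.000) = 512.6 m
4–9: √((-106.2)² + (605.4)²) = √(11278.440 + 366509.160) = 614.6 m
5–8: √((-635.1)² + (308.7)²) = √(403352.010 + 95295.690) = 706.1 m
5–7: √((-13.1)² + (761.6)²) = √(171.610 + 580034.560) = 761.7 m
7–8: √((-622.0)² + (-452.9)²) = √(386884.000 + 205118.410) = 769.4 m
4–5: √((837.9)² + (-112.3)²) = √(702076.410 + 12611.290) = 845.4 m
5–6: √((-798.0)² + (307.7)²) = √(636804.000 + 94679.290) = 855.3 m
6–7: √((784.9)² + (453.9)²) = √(616068.010 + 206025.210) = 906.7 m
7–9: √((-931.0)² + (-43.9)²) = √(866761.000 + 1927.210) = 932.0 m
4–7: √((824.8)² + (649.3)²) = √(680295.040 + 421590.490) = 1049.7 m
5–9: √((-944.1)² + (717.7)²) = √(891324.810 + 515093.290) = 1185.9 m
Closest pair: 6–8 at 162.9 m.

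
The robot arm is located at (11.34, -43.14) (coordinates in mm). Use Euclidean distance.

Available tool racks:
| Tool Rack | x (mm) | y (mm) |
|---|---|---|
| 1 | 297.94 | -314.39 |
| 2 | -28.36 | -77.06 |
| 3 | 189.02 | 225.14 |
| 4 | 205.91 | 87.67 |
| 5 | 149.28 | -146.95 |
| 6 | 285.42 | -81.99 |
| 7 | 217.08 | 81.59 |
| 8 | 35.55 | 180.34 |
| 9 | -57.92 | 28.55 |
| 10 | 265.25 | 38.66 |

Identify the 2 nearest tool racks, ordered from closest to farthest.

2, 9

Distances from (11.34, -43.14):
1: √((286.60)² + (-271.25)²) = √(82139.5600 + 73576.5625) = 394.61 mm
2: √((-39.70)² + (-33.92)²) = √(1576.0900 + 1150.5664) = 52.22 mm
3: √((177.68)² + (268.28)²) = √(31570.1824 + 71974.1584) = 321.78 mm
4: √((194.57)² + (130.81)²) = √(37857.4849 + 17111.2561) = 234.45 mm
5: √((137.94)² + (-103.81)²) = √(19027.4436 + 10776.5161) = 172.64 mm
6: √((274.08)² + (-38.85)²) = √(75119.8464 + 1509.3225) = 276.82 mm
7: √((205.74)² + (124.73)²) = √(42328.9476 + 15557.5729) = 240.60 mm
8: √((24.21)² + (223.48)²) = √(586.1241 + 49943.3104) = 224.79 mm
9: √((-69.26)² + (71.69)²) = √(4796.9476 + 5139.4561) = 99.68 mm
10: √((253.91)² + (81.80)²) = √(64470.2881 + 6691.2400) = 266.76 mm
Sorted: 2 (52.22 mm) < 9 (99.68 mm) < 5 (172.64 mm) < 8 (224.79 mm) < …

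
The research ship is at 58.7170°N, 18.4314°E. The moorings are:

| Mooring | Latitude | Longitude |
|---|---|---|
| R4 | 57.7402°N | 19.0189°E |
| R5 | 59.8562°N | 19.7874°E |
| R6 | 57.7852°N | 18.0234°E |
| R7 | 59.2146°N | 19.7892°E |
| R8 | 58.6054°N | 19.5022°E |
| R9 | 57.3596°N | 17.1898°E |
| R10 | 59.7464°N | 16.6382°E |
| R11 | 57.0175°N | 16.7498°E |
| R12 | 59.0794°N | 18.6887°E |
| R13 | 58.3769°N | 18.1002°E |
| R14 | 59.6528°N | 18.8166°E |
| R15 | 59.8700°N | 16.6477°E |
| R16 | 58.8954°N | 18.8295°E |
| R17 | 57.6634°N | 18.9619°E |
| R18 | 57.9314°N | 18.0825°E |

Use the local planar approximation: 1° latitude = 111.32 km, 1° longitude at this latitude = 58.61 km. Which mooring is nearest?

Distances from 58.7170°N, 18.4314°E:
R4: √((-0.9768·111.32)² + (0.5875·58.61)²) = √(11823.816939 + 1185.657314) = 114.0591 km
R5: √((1.1392·111.32)² + (1.3560·58.61)²) = √(16082.232926 + 6316.301057) = 149.6614 km
R6: √((-0.9318·111.32)² + (-0.4080·58.61)²) = √(10759.493005 + 571.825830) = 106.4487 km
R7: √((0.4976·111.32)² + (1.3578·58.61)²) = √(3068.365837 + 6333.081128) = 96.9611 km
R8: √((-0.1116·111.32)² + (1.0708·58.61)²) = √(154.338681 + 3938.765886) = 63.9774 km
R9: √((-1.3574·111.32)² + (-1.2416·58.61)²) = √(22832.953123 + 5295.498515) = 167.7154 km
R10: √((1.0294·111.32)² + (-1.7932·58.61)²) = √(13131.511645 + 11045.894811) = 155.4909 km
R11: √((-1.6995·111.32)² + (-1.6816·58.61)²) = √(35792.227992 + 9713.792903) = 213.3214 km
R12: √((0.3624·111.32)² + (0.2573·58.61)²) = √(1627.506656 + 227.417047) = 43.0688 km
R13: √((-0.3401·111.32)² + (-0.3312·58.61)²) = √(1433.374451 + 376.811457) = 42.5463 km
R14: √((0.9358·111.32)² + (0.3852·58.61)²) = √(10852.067266 + 509.701603) = 106.5916 km
R15: √((1.1530·111.32)² + (-1.7837·58.61)²) = √(16474.225636 + 10929.167133) = 165.5397 km
R16: √((0.1784·111.32)² + (0.3981·58.61)²) = √(394.399264 + 544.412136) = 30.6400 km
R17: √((-1.0536·111.32)² + (0.5305·58.61)²) = √(13756.182195 + 966.750086) = 121.3381 km
R18: √((-0.7856·111.32)² + (-0.3489·58.61)²) = √(7648.025810 + 418.162787) = 89.8120 km
Minimum: R16 at 30.6400 km.

R16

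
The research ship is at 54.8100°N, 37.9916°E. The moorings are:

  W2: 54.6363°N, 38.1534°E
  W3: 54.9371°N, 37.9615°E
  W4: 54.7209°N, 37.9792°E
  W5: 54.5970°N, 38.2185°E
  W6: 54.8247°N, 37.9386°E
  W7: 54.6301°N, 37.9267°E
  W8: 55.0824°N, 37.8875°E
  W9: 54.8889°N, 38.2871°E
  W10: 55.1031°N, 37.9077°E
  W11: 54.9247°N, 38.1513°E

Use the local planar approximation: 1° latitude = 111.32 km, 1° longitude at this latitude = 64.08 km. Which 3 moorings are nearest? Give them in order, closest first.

W6, W4, W3

Distances from 54.8100°N, 37.9916°E:
W2: √((-0.1737·111.32)² + (0.1618·64.08)²) = √(373.891879 + 107.498410) = 21.9406 km
W3: √((0.1271·111.32)² + (-0.0301·64.08)²) = √(200.187749 + 3.720300) = 14.2796 km
W4: √((-0.0891·111.32)² + (-0.0124·64.08)²) = √(98.378864 + 0.631376) = 9.9504 km
W5: √((-0.2130·111.32)² + (0.2269·64.08)²) = √(562.219109 + 211.404388) = 27.8141 km
W6: √((0.0147·111.32)² + (-0.0530·64.08)²) = √(2.677818 + 11.534446) = 3.7699 km
W7: √((-0.1799·111.32)² + (-0.0649·64.08)²) = √(401.059421 + 17.295551) = 20.4537 km
W8: √((0.2724·111.32)² + (-0.1041·64.08)²) = √(919.518776 + 44.498612) = 31.0486 km
W9: √((0.0789·111.32)² + (0.2955·64.08)²) = √(77.143689 + 358.558462) = 20.8735 km
W10: √((0.2931·111.32)² + (-0.0839·64.08)²) = √(1064.579336 + 28.904731) = 33.0679 km
W11: √((0.1147·111.32)² + (0.1597·64.08)²) = √(163.032141 + 104.726078) = 16.3633 km
Sorted: W6 (3.7699 km) < W4 (9.9504 km) < W3 (14.2796 km) < W11 (16.3633 km) < W7 (20.4537 km) < …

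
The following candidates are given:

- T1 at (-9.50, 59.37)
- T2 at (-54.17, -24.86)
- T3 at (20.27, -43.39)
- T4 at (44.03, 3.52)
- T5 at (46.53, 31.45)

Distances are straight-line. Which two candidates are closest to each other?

T4 and T5

Pairwise distances:
T1–T2: 95.34
T1–T3: 106.99
T1–T4: 77.36
T1–T5: 62.60
T2–T3: 76.71
T2–T4: 102.22
T2–T5: 115.37
T3–T4: 52.58
T3–T5: 79.31
T4–T5: 28.04
Closest pair: T4–T5 at 28.04.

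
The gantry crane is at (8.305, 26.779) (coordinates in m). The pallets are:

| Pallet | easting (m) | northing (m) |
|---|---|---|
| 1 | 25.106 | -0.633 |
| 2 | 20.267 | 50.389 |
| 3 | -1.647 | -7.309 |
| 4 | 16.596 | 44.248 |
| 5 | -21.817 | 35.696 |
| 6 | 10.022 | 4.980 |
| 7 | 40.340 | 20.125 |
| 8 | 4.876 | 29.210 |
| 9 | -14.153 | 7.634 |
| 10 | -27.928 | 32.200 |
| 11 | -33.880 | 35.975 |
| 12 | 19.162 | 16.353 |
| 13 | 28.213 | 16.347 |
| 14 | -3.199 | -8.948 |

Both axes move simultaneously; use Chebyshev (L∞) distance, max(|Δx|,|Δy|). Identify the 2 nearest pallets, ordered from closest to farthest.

8, 12

Distances from (8.305, 26.779):
1: 27.412 m
2: 23.610 m
3: 34.088 m
4: 17.469 m
5: 30.122 m
6: 21.799 m
7: 32.035 m
8: 3.429 m
9: 22.458 m
10: 36.233 m
11: 42.185 m
12: 10.857 m
13: 19.908 m
14: 35.727 m
Sorted: 8 (3.429 m) < 12 (10.857 m) < 4 (17.469 m) < 13 (19.908 m) < …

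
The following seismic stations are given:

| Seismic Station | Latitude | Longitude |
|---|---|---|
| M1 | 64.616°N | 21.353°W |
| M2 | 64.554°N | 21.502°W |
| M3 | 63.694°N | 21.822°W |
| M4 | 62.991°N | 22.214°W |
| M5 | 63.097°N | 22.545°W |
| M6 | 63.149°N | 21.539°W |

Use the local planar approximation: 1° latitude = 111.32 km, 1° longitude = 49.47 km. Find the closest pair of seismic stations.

M1 and M2

Pairwise distances:
M1–M2: √((-0.062·111.32)² + (-0.149·49.47)²) = √(47.63540 + 54.33208) = 10.098 km
M1–M3: √((-0.922·111.32)² + (-0.469·49.47)²) = √(10534.36198 + 538.30635) = 105.227 km
M1–M4: √((-1.625·111.32)² + (-0.861·49.47)²) = √(32723.00102 + 1814.22072) = 185.842 km
M1–M5: √((-1.519·111.32)² + (-1.192·49.47)²) = √(28593.14608 + 3477.25333) = 179.082 km
M1–M6: √((-1.467·111.32)² + (-0.186·49.47)²) = √(26668.99335 + 84.66613) = 163.565 km
M2–M3: √((-0.860·111.32)² + (-0.320·49.47)²) = √(9165.22852 + 250.60156) = 97.035 km
M2–M4: √((-1.563·111.32)² + (-0.712·49.47)²) = √(30273.61973 + 1240.63437) = 177.523 km
M2–M5: √((-1.457·111.32)² + (-1.043·49.47)²) = √(26306.64710 + 2662.27208) = 170.203 km
M2–M6: √((-1.405·111.32)² + (-0.037·49.47)²) = √(24462.39890 + 3.35033) = 156.415 km
M3–M4: √((-0.703·111.32)² + (-0.392·49.47)²) = √(6124.30830 + 376.05897) = 80.625 km
M3–M5: √((-0.597·111.32)² + (-0.723·49.47)²) = √(4416.67108 + 1279.26470) = 75.471 km
M3–M6: √((-0.545·111.32)² + (0.283·49.47)²) = √(3680.77610 + 196.00028) = 62.264 km
M4–M5: √((0.106·111.32)² + (-0.331·49.47)²) = √(139.23811 + 268.12654) = 20.183 km
M4–M6: √((0.158·111.32)² + (0.675·49.47)²) = √(309.35744 + 1115.04236) = 37.741 km
M5–M6: √((0.052·111.32)² + (1.006·49.47)²) = √(33.50835 + 2476.73637) = 50.102 km
Closest pair: M1–M2 at 10.098 km.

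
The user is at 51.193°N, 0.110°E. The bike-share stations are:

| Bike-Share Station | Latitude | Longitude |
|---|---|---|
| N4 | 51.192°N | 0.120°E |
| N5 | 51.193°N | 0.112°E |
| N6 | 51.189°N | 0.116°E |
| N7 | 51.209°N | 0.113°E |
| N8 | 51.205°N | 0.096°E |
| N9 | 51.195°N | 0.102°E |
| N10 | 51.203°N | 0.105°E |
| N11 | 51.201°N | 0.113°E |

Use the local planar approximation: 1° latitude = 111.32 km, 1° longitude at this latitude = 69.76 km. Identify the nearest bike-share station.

N5

Distances from 51.193°N, 0.110°E:
N4: √((-0.001·111.32)² + (0.010·69.76)²) = √(0.01239 + 0.48665) = 0.706 km
N5: √((0.000·111.32)² + (0.002·69.76)²) = √(0.00000 + 0.01947) = 0.140 km
N6: √((-0.004·111.32)² + (0.006·69.76)²) = √(0.19827 + 0.17519) = 0.611 km
N7: √((0.016·111.32)² + (0.003·69.76)²) = √(3.17239 + 0.04380) = 1.793 km
N8: √((0.012·111.32)² + (-0.014·69.76)²) = √(1.78447 + 0.95383) = 1.655 km
N9: √((0.002·111.32)² + (-0.008·69.76)²) = √(0.04957 + 0.31145) = 0.601 km
N10: √((0.010·111.32)² + (-0.005·69.76)²) = √(1.23921 + 0.12166) = 1.167 km
N11: √((0.008·111.32)² + (0.003·69.76)²) = √(0.79310 + 0.04380) = 0.915 km
Minimum: N5 at 0.140 km.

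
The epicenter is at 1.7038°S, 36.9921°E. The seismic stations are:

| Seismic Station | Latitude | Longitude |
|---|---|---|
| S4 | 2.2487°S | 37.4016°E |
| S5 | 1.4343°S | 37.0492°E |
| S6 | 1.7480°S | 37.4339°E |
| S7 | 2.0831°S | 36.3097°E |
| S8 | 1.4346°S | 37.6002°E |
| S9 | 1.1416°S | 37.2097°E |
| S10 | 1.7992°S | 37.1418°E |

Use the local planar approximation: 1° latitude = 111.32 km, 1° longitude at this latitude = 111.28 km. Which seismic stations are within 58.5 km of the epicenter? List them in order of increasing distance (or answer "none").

S10, S5, S6

Distances from 1.7038°S, 36.9921°E:
S4: √((-0.5449·111.32)² + (0.4095·111.28)²) = √(3679.425477 + 2076.548343) = 75.8681 km
S5: √((0.2695·111.32)² + (0.0571·111.28)²) = √(900.044401 + 40.374434) = 30.6662 km
S6: √((-0.0442·111.32)² + (0.4418·111.28)²) = √(24.209785 + 2417.050126) = 49.4091 km
S7: √((-0.3793·111.32)² + (-0.6824·111.28)²) = √(1782.838815 + 5766.499654) = 86.8869 km
S8: √((0.2692·111.32)² + (0.6081·111.28)²) = √(898.041706 + 4579.143366) = 74.0080 km
S9: √((0.5622·111.32)² + (0.2176·111.28)²) = √(3916.770073 + 586.343366) = 67.1052 km
S10: √((-0.0954·111.32)² + (0.1497·111.28)²) = √(112.782871 + 277.509487) = 19.7558 km
Threshold 58.5 km: S10 (19.7558 km), S5 (30.6662 km), S6 (49.4091 km) are within range.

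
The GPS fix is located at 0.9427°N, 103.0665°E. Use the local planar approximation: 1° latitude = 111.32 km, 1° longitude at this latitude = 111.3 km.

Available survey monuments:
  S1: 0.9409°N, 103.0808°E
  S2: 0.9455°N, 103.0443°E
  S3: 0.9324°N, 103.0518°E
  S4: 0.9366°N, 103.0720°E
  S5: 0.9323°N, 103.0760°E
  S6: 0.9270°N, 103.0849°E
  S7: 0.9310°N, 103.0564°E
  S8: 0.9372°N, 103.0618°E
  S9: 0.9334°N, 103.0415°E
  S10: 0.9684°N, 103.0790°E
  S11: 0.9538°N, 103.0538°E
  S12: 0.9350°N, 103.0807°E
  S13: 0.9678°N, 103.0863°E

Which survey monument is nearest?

S8

Distances from 0.9427°N, 103.0665°E:
S1: √((-0.0018·111.32)² + (0.0143·111.3)²) = √(0.040151 + 2.533159) = 1.6042 km
S2: √((0.0028·111.32)² + (-0.0222·111.3)²) = √(0.097154 + 6.105149) = 2.4904 km
S3: √((-0.0103·111.32)² + (-0.0147·111.3)²) = √(1.314682 + 2.676856) = 1.9979 km
S4: √((-0.0061·111.32)² + (0.0055·111.3)²) = √(0.461112 + 0.374728) = 0.9142 km
S5: √((-0.0104·111.32)² + (0.0095·111.3)²) = √(1.340334 + 1.117989) = 1.5679 km
S6: √((-0.0157·111.32)² + (0.0184·111.3)²) = √(3.054539 + 4.193976) = 2.6923 km
S7: √((-0.0117·111.32)² + (-0.0101·111.3)²) = √(1.696360 + 1.263668) = 1.7205 km
S8: √((-0.0055·111.32)² + (-0.0047·111.3)²) = √(0.374862 + 0.273644) = 0.8053 km
S9: √((-0.0093·111.32)² + (-0.0250·111.3)²) = √(1.071796 + 7.742306) = 2.9689 km
S10: √((0.0257·111.32)² + (0.0125·111.3)²) = √(8.184886 + 1.935577) = 3.1813 km
S11: √((0.0111·111.32)² + (-0.0127·111.3)²) = √(1.526836 + 1.998011) = 1.8775 km
S12: √((-0.0077·111.32)² + (0.0142·111.3)²) = √(0.734730 + 2.497854) = 1.7979 km
S13: √((0.0251·111.32)² + (0.0198·111.3)²) = √(7.807174 + 4.856470) = 3.5586 km
Minimum: S8 at 0.8053 km.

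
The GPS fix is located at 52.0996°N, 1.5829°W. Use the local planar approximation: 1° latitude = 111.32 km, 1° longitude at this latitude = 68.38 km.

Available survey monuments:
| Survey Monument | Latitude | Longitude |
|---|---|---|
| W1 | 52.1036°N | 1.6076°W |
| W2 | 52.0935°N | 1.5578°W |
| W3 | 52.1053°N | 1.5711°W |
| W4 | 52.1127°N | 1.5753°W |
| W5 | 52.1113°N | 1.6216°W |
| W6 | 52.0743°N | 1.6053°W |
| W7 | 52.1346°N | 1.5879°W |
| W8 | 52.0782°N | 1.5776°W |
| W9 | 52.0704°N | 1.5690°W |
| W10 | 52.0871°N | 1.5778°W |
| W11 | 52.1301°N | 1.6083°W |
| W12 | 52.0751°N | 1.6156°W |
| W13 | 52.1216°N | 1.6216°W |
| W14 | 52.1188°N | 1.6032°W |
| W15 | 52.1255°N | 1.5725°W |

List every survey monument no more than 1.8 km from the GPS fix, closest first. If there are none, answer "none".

Distances from 52.0996°N, 1.5829°W:
W1: 1.7467 km
W2: 1.8458 km
W3: 1.0265 km
W4: 1.5481 km
W5: 2.9495 km
W6: 3.2060 km
W7: 3.9112 km
W8: 2.4097 km
W9: 3.3867 km
W10: 1.4345 km
W11: 3.8137 km
W12: 3.5268 km
W13: 3.6057 km
W14: 2.5485 km
W15: 2.9696 km
Threshold 1.8 km: W3 (1.0265 km), W10 (1.4345 km), W4 (1.5481 km), W1 (1.7467 km) are within range.

W3, W10, W4, W1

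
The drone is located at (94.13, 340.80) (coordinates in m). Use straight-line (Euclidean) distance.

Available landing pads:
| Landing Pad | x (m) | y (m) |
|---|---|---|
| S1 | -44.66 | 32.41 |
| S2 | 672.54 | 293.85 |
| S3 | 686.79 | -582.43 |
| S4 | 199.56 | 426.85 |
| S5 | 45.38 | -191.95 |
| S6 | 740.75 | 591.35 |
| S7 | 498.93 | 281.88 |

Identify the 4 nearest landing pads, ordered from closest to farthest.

S4, S1, S7, S5

Distances from (94.13, 340.80):
S1: √((-138.79)² + (-308.39)²) = √(19262.6641 + 95104.3921) = 338.18 m
S2: √((578.41)² + (-46.95)²) = √(334558.1281 + 2204.3025) = 580.31 m
S3: √((592.66)² + (-923.23)²) = √(351245.8756 + 852353.6329) = 1097.09 m
S4: √((105.43)² + (86.05)²) = √(11115.4849 + 7404.6025) = 136.09 m
S5: √((-48.75)² + (-532.75)²) = √(2376.5625 + 283822.5625) = 534.98 m
S6: √((646.62)² + (250.55)²) = √(418117.4244 + 62775.3025) = 693.46 m
S7: √((404.80)² + (-58.92)²) = √(163863.0400 + 3471.5664) = 409.07 m
Sorted: S4 (136.09 m) < S1 (338.18 m) < S7 (409.07 m) < S5 (534.98 m) < S2 (580.31 m) < S6 (693.46 m) < …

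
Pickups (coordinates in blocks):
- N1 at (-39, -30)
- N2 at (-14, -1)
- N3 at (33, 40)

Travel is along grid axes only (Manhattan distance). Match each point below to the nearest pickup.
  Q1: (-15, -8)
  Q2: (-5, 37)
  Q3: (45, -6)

Q1 at (-15, -8):
  N1: 46 blocks
  N2: 8 blocks
  N3: 96 blocks
  → nearest: N2 (8 blocks)
Q2 at (-5, 37):
  N1: 101 blocks
  N2: 47 blocks
  N3: 41 blocks
  → nearest: N3 (41 blocks)
Q3 at (45, -6):
  N1: 108 blocks
  N2: 64 blocks
  N3: 58 blocks
  → nearest: N3 (58 blocks)

Q1→N2; Q2→N3; Q3→N3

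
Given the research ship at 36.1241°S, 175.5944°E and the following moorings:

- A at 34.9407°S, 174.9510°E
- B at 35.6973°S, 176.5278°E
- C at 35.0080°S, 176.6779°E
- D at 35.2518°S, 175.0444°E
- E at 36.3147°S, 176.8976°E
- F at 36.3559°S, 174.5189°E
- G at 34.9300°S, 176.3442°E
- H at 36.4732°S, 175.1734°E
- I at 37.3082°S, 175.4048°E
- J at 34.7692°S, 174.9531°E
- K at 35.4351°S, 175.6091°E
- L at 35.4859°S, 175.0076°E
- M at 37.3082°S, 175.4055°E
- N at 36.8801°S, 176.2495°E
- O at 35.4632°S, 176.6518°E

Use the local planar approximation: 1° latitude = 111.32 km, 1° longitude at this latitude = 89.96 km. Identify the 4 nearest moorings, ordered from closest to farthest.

H, K, L, B

Distances from 36.1241°S, 175.5944°E:
A: 143.8907 km
B: 96.4783 km
C: 157.9157 km
D: 108.9832 km
E: 119.1404 km
F: 100.1339 km
G: 149.0618 km
H: 54.2643 km
I: 132.9130 km
J: 161.4844 km
K: 76.7109 km
L: 88.5095 km
M: 132.9049 km
N: 102.7406 km
O: 120.2550 km
Sorted: H (54.2643 km) < K (76.7109 km) < L (88.5095 km) < B (96.4783 km) < F (100.1339 km) < N (102.7406 km) < …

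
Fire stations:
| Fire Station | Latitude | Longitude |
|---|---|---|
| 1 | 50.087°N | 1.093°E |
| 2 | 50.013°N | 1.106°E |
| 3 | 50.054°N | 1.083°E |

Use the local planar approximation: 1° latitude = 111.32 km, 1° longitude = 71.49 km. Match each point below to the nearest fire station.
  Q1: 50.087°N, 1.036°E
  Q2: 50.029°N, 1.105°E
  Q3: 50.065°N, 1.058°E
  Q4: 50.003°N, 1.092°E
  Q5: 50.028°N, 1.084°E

Q1→1; Q2→2; Q3→3; Q4→2; Q5→2

Q1 at 50.087°N, 1.036°E:
  1: 4.075 km
  2: 9.639 km
  3: 4.978 km
  → nearest: 1 (4.075 km)
Q2 at 50.029°N, 1.105°E:
  1: 6.513 km
  2: 1.783 km
  3: 3.197 km
  → nearest: 2 (1.783 km)
Q3 at 50.065°N, 1.058°E:
  1: 3.501 km
  2: 6.729 km
  3: 2.166 km
  → nearest: 3 (2.166 km)
Q4 at 50.003°N, 1.092°E:
  1: 9.351 km
  2: 1.497 km
  3: 5.714 km
  → nearest: 2 (1.497 km)
Q5 at 50.028°N, 1.084°E:
  1: 6.599 km
  2: 2.294 km
  3: 2.895 km
  → nearest: 2 (2.294 km)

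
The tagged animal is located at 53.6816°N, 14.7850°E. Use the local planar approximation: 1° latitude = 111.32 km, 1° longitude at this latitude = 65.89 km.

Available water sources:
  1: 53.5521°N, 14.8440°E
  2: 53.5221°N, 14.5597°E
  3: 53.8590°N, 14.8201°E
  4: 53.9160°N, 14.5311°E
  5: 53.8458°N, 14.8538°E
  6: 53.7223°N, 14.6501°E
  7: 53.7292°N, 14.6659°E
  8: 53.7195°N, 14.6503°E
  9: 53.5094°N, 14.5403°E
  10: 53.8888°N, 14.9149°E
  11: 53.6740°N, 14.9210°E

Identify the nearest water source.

11

Distances from 53.6816°N, 14.7850°E:
1: √((-0.1295·111.32)² + (0.0590·65.89)²) = √(207.819326 + 15.112734) = 14.9309 km
2: √((-0.1595·111.32)² + (-0.2253·65.89)²) = √(315.259201 + 220.374530) = 23.1438 km
3: √((0.1774·111.32)² + (0.0351·65.89)²) = √(389.990139 + 5.348762) = 19.8831 km
4: √((0.2344·111.32)² + (-0.2539·65.89)²) = √(680.865941 + 279.875200) = 30.9958 km
5: √((0.1642·111.32)² + (0.0688·65.89)²) = √(334.112482 + 20.550192) = 18.8325 km
6: √((0.0407·111.32)² + (-0.1349·65.89)²) = √(20.527460 + 79.006517) = 9.9767 km
7: √((0.0476·111.32)² + (-0.1191·65.89)²) = √(28.077621 + 61.583241) = 9.4689 km
8: √((0.0379·111.32)² + (-0.1347·65.89)²) = √(17.800197 + 78.772423) = 9.8271 km
9: √((-0.1722·111.32)² + (-0.2447·65.89)²) = √(367.462216 + 259.960255) = 25.0484 km
10: √((0.2072·111.32)² + (0.1299·65.89)²) = √(532.017475 + 73.258381) = 24.6024 km
11: √((-0.0076·111.32)² + (0.1360·65.89)²) = √(0.715770 + 80.300238) = 9.0009 km
Minimum: 11 at 9.0009 km.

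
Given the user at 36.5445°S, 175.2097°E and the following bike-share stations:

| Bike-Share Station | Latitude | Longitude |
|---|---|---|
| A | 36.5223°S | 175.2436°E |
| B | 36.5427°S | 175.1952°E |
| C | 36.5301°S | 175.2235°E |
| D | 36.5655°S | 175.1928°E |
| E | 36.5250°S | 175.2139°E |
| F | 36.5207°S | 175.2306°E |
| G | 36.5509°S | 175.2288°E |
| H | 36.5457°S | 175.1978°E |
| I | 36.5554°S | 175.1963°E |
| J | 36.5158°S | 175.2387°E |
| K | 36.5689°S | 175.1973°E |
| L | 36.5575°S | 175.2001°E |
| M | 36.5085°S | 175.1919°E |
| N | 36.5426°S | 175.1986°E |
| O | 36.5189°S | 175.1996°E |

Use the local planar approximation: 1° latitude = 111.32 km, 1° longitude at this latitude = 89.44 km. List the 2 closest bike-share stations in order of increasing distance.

N, H

Distances from 36.5445°S, 175.2097°E:
A: 3.9116 km
B: 1.3123 km
C: 2.0231 km
D: 2.7838 km
E: 2.2030 km
F: 3.2425 km
G: 1.8509 km
H: 1.0727 km
I: 1.7055 km
J: 4.1152 km
K: 2.9339 km
L: 1.6827 km
M: 4.3122 km
N: 1.0151 km
O: 2.9895 km
Sorted: N (1.0151 km) < H (1.0727 km) < B (1.3123 km) < L (1.6827 km) < …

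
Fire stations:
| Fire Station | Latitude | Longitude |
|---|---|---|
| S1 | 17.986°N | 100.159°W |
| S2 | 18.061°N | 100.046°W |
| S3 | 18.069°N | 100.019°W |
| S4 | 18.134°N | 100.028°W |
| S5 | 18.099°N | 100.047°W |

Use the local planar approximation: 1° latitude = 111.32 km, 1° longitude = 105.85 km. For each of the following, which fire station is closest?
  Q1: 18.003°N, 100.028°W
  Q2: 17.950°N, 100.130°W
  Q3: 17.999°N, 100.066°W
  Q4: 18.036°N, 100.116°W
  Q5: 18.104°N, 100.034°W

Q1 at 18.003°N, 100.028°W:
  S1: 13.995 km
  S2: 6.732 km
  S3: 7.409 km
  S4: 14.583 km
  S5: 10.874 km
  → nearest: S2 (6.732 km)
Q2 at 17.950°N, 100.130°W:
  S1: 5.048 km
  S2: 15.223 km
  S3: 17.707 km
  S4: 23.154 km
  S5: 18.770 km
  → nearest: S1 (5.048 km)
Q3 at 17.999°N, 100.066°W:
  S1: 9.950 km
  S2: 7.219 km
  S3: 9.245 km
  S4: 15.557 km
  S5: 11.312 km
  → nearest: S2 (7.219 km)
Q4 at 18.036°N, 100.116°W:
  S1: 7.190 km
  S2: 7.915 km
  S3: 10.905 km
  S4: 14.345 km
  S5: 10.126 km
  → nearest: S1 (7.190 km)
Q5 at 18.104°N, 100.034°W:
  S1: 18.644 km
  S2: 4.952 km
  S3: 4.207 km
  S4: 3.399 km
  S5: 1.484 km
  → nearest: S5 (1.484 km)

Q1→S2; Q2→S1; Q3→S2; Q4→S1; Q5→S5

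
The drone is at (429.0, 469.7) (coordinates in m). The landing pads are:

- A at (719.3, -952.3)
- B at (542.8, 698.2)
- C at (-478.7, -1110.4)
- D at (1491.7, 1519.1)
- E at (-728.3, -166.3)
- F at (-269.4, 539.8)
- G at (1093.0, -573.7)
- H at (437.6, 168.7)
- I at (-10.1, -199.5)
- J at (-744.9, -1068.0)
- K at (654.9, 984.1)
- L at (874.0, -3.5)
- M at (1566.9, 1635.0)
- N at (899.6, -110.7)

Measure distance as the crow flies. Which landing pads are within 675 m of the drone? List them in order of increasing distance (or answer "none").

B, H, K, L

Distances from (429.0, 469.7):
A: 1451.3 m
B: 255.3 m
C: 1822.3 m
D: 1493.5 m
E: 1320.5 m
F: 701.9 m
G: 1236.8 m
H: 301.1 m
I: 800.4 m
J: 1934.6 m
K: 561.8 m
L: 649.6 m
M: 1628.7 m
N: 747.2 m
Threshold 675 m: B (255.3 m), H (301.1 m), K (561.8 m), L (649.6 m) are within range.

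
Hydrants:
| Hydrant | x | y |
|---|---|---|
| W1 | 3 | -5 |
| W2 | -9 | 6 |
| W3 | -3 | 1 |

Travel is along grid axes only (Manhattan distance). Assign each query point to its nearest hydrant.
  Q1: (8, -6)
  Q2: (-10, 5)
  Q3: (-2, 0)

Q1→W1; Q2→W2; Q3→W3

Q1 at (8, -6):
  W1: 6
  W2: 29
  W3: 18
  → nearest: W1 (6)
Q2 at (-10, 5):
  W1: 23
  W2: 2
  W3: 11
  → nearest: W2 (2)
Q3 at (-2, 0):
  W1: 10
  W2: 13
  W3: 2
  → nearest: W3 (2)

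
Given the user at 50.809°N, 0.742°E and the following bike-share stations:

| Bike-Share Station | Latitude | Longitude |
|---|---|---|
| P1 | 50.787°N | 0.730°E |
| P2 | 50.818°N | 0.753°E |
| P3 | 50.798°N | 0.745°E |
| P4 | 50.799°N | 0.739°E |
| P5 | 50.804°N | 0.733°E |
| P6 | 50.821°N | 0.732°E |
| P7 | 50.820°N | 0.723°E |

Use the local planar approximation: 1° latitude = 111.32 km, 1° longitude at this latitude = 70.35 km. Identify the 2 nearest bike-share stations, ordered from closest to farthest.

Distances from 50.809°N, 0.742°E:
P1: √((-0.022·111.32)² + (-0.012·70.35)²) = √(5.99780 + 0.71267) = 2.590 km
P2: √((0.009·111.32)² + (0.011·70.35)²) = √(1.00376 + 0.59884) = 1.266 km
P3: √((-0.011·111.32)² + (0.003·70.35)²) = √(1.49945 + 0.04454) = 1.243 km
P4: √((-0.010·111.32)² + (-0.003·70.35)²) = √(1.23921 + 0.04454) = 1.133 km
P5: √((-0.005·111.32)² + (-0.009·70.35)²) = √(0.30980 + 0.40088) = 0.843 km
P6: √((0.012·111.32)² + (-0.010·70.35)²) = √(1.78447 + 0.49491) = 1.510 km
P7: √((0.011·111.32)² + (-0.019·70.35)²) = √(1.49945 + 1.78663) = 1.813 km
Sorted: P5 (0.843 km) < P4 (1.133 km) < P3 (1.243 km) < P2 (1.266 km) < …

P5, P4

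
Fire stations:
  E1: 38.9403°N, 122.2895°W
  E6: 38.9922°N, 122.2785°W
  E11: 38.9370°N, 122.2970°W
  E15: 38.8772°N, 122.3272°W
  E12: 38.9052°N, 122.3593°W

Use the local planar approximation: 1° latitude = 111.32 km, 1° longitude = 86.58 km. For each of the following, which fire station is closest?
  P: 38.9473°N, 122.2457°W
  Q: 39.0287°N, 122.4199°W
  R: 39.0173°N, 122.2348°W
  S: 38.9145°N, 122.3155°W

P→E1; Q→E6; R→E6; S→E11

P at 38.9473°N, 122.2457°W:
  E1: √((-0.0070·111.32)² + (-0.0438·86.58)²) = √(0.607215 + 14.380811) = 3.8714 km
  E6: √((0.0449·111.32)² + (-0.0328·86.58)²) = √(24.982683 + 8.064600) = 5.7487 km
  E11: √((-0.0103·111.32)² + (-0.0513·86.58)²) = √(1.314682 + 19.727402) = 4.5872 km
  E15: √((-0.0701·111.32)² + (-0.0815·86.58)²) = √(60.895112 + 49.790946) = 10.5207 km
  E12: √((-0.0421·111.32)² + (-0.1136·86.58)²) = √(21.963957 + 96.736824) = 10.8950 km
  → nearest: E1 (3.8714 km)
Q at 39.0287°N, 122.4199°W:
  E1: √((-0.0884·111.32)² + (0.1304·86.58)²) = √(96.839140 + 127.464823) = 14.9768 km
  E6: √((-0.0365·111.32)² + (0.1414·86.58)²) = √(16.509432 + 149.876652) = 12.8991 km
  E11: √((-0.0917·111.32)² + (0.1229·86.58)²) = √(104.204162 + 113.224113) = 14.7454 km
  E15: √((-0.1515·111.32)² + (0.0927·86.58)²) = √(284.427550 + 64.416130) = 18.6774 km
  E12: √((-0.1235·111.32)² + (0.0606·86.58)²) = √(189.008054 + 27.528365) = 14.7152 km
  → nearest: E6 (12.8991 km)
R at 39.0173°N, 122.2348°W:
  E1: √((-0.0770·111.32)² + (-0.0547·86.58)²) = √(73.473012 + 22.428995) = 9.7930 km
  E6: √((-0.0251·111.32)² + (-0.0437·86.58)²) = √(7.807174 + 14.315220) = 4.7034 km
  E11: √((-0.0803·111.32)² + (-0.0622·86.58)²) = √(79.905649 + 29.001198) = 10.4358 km
  E15: √((-0.1401·111.32)² + (-0.0924·86.58)²) = √(243.233095 + 63.999872) = 17.5281 km
  E12: √((-0.1121·111.32)² + (-0.1245·86.58)²) = √(155.724742 + 116.191368) = 16.4899 km
  → nearest: E6 (4.7034 km)
S at 38.9145°N, 122.3155°W:
  E1: √((0.0258·111.32)² + (0.0260·86.58)²) = √(8.248706 + 5.067361) = 3.6491 km
  E6: √((0.0777·111.32)² + (0.0370·86.58)²) = √(74.814957 + 10.262156) = 9.2237 km
  E11: √((0.0225·111.32)² + (0.0185·86.58)²) = √(6.273522 + 2.565539) = 2.9731 km
  E15: √((-0.0373·111.32)² + (-0.0117·86.58)²) = √(17.241064 + 1.026141) = 4.2740 km
  E12: √((-0.0093·111.32)² + (-0.0438·86.58)²) = √(1.071796 + 14.380811) = 3.9310 km
  → nearest: E11 (2.9731 km)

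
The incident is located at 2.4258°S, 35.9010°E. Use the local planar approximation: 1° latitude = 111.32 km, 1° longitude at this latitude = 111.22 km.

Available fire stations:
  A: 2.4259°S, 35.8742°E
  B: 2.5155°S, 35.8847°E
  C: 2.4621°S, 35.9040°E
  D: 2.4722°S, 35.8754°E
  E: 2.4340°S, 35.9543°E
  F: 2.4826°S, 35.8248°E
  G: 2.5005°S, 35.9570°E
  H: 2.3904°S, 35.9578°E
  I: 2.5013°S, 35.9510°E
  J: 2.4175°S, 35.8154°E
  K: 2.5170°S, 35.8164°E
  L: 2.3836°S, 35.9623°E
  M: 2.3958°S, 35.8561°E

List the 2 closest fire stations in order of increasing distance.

Distances from 2.4258°S, 35.9010°E:
A: √((-0.0001·111.32)² + (-0.0268·111.22)²) = √(0.000124 + 8.884549) = 2.9807 km
B: √((-0.0897·111.32)² + (-0.0163·111.22)²) = √(99.708293 + 3.286556) = 10.1486 km
C: √((-0.0363·111.32)² + (0.0030·111.22)²) = √(16.329002 + 0.111329) = 4.0547 km
D: √((-0.0464·111.32)² + (-0.0256·111.22)²) = √(26.679787 + 8.106730) = 5.8980 km
E: √((-0.0082·111.32)² + (0.0533·111.22)²) = √(0.833248 + 35.141492) = 5.9979 km
F: √((-0.0568·111.32)² + (-0.0762·111.22)²) = √(39.980025 + 71.825015) = 10.5738 km
G: √((-0.0747·111.32)² + (0.0560·111.22)²) = √(69.149270 + 38.791970) = 10.3895 km
H: √((0.0354·111.32)² + (0.0568·111.22)²) = √(15.529337 + 39.908229) = 7.4456 km
I: √((-0.0755·111.32)² + (0.0500·111.22)²) = √(70.638310 + 30.924721) = 10.0778 km
J: √((0.0083·111.32)² + (-0.0856·111.22)²) = √(0.853695 + 90.638625) = 9.5652 km
K: √((-0.0912·111.32)² + (-0.0846·111.22)²) = √(103.070901 + 88.533270) = 13.8421 km
L: √((0.0422·111.32)² + (0.0613·111.22)²) = √(22.068423 + 46.482206) = 8.2795 km
M: √((0.0300·111.32)² + (-0.0449·111.22)²) = √(11.152928 + 24.937819) = 6.0076 km
Sorted: A (2.9807 km) < C (4.0547 km) < D (5.8980 km) < E (5.9979 km) < …

A, C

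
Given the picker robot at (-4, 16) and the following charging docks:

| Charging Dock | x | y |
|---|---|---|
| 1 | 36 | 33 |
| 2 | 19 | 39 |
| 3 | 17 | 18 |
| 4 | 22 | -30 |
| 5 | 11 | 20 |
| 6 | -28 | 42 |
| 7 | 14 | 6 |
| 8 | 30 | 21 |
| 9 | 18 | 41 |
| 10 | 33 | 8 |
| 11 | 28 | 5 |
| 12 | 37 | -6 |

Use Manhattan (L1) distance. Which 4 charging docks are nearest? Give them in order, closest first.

5, 3, 7, 8

Distances from (-4, 16):
1: 57
2: 46
3: 23
4: 72
5: 19
6: 50
7: 28
8: 39
9: 47
10: 45
11: 43
12: 63
Sorted: 5 (19) < 3 (23) < 7 (28) < 8 (39) < 11 (43) < 10 (45) < …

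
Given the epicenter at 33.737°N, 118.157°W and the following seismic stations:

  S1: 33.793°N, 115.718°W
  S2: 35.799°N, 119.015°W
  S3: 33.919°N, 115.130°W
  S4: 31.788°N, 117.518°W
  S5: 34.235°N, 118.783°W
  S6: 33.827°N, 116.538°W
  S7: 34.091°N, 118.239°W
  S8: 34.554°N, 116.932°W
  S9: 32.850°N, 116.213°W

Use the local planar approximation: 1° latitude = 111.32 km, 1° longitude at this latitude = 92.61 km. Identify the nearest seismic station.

Distances from 33.737°N, 118.157°W:
S1: 225.962 km
S2: 242.906 km
S3: 281.062 km
S4: 224.888 km
S5: 80.214 km
S6: 150.270 km
S7: 40.132 km
S8: 145.403 km
S9: 205.334 km
Minimum: S7 at 40.132 km.

S7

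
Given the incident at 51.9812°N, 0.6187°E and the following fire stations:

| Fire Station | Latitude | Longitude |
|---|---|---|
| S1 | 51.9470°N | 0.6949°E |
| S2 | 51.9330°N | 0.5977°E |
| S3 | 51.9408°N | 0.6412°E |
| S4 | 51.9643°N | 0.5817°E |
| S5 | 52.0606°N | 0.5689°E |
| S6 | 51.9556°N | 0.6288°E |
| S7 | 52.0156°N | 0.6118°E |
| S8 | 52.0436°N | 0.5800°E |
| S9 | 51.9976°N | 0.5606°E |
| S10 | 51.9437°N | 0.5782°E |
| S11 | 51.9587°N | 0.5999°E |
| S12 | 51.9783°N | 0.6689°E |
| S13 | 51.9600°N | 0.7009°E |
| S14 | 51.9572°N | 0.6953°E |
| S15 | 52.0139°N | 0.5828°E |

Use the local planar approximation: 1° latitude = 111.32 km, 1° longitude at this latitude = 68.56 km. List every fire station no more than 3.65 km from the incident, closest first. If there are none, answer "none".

S11, S6, S4, S12

Distances from 51.9812°N, 0.6187°E:
S1: 6.4643 km
S2: 5.5554 km
S3: 4.7545 km
S4: 3.1582 km
S5: 9.4753 km
S6: 2.9327 km
S7: 3.8585 km
S8: 7.4359 km
S9: 4.3818 km
S10: 5.0136 km
S11: 2.8169 km
S12: 3.4568 km
S13: 6.1098 km
S14: 5.8922 km
S15: 4.3942 km
Threshold 3.65 km: S11 (2.8169 km), S6 (2.9327 km), S4 (3.1582 km), S12 (3.4568 km) are within range.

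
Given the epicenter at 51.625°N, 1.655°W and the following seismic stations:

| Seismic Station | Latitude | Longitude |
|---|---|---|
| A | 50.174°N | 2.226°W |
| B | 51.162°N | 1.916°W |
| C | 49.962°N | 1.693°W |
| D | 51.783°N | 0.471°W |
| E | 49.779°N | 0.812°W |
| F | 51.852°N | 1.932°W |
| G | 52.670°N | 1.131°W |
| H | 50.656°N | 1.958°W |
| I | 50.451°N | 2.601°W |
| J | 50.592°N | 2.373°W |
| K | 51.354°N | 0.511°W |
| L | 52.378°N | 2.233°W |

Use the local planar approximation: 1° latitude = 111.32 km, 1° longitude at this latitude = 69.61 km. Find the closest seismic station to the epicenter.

Distances from 51.625°N, 1.655°W:
A: 166.344 km
B: 54.650 km
C: 185.144 km
D: 84.274 km
E: 213.711 km
F: 31.786 km
G: 121.914 km
H: 109.912 km
I: 146.343 km
J: 125.385 km
K: 85.157 km
L: 92.980 km
Minimum: F at 31.786 km.

F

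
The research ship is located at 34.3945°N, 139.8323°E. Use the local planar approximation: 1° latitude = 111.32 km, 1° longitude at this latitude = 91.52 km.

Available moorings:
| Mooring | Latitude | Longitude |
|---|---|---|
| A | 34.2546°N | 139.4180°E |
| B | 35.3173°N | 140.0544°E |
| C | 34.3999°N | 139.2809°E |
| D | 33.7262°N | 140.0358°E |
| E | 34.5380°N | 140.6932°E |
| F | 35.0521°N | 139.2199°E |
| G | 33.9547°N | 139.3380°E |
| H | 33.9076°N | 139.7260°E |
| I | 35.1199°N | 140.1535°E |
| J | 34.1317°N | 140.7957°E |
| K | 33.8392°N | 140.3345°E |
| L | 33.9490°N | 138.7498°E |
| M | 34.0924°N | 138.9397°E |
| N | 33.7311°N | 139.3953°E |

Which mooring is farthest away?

Distances from 34.3945°N, 139.8323°E:
A: 40.9905 km
B: 104.7178 km
C: 50.4677 km
D: 76.6910 km
E: 80.3926 km
F: 92.1959 km
G: 66.6592 km
H: 55.0679 km
I: 85.9357 km
J: 92.8971 km
K: 77.0303 km
L: 110.7900 km
M: 88.3422 km
N: 83.9840 km
Maximum: L at 110.7900 km.

L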